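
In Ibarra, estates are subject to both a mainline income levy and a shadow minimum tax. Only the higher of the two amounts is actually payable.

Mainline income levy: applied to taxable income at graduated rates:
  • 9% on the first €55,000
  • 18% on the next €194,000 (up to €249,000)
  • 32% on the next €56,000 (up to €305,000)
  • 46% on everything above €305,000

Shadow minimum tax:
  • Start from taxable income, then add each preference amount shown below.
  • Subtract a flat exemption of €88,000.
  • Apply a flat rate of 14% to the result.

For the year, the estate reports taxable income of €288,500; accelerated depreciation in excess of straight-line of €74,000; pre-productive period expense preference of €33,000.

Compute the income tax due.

€52,510

Mainline income levy:
  €55,000 × 9% = €4,950
  €194,000 × 18% = €34,920
  €39,500 × 32% = €12,640
  → €52,510

Shadow minimum tax:
  Adjusted income: €288,500 + €74,000 + €33,000 = €395,500
  Less exemption €88,000 → base €307,500
  €307,500 × 14% = €43,050

€52,510 > €43,050, so the mainline income levy governs.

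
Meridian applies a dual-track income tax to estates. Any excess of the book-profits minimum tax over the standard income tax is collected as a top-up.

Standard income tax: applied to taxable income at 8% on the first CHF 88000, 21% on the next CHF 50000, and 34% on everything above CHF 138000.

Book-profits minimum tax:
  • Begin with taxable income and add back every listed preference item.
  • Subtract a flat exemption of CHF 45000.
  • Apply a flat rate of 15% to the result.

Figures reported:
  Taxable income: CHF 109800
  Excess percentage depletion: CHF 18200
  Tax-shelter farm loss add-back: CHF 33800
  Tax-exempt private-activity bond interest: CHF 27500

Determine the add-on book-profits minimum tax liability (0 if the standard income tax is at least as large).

Book-profits minimum tax:
  Adjusted income: CHF 109800 + CHF 18200 + CHF 33800 + CHF 27500 = CHF 189300
  Less exemption CHF 45000 → base CHF 144300
  CHF 144300 × 15% = CHF 21645

Standard income tax:
  CHF 88000 × 8% = CHF 7040
  CHF 21800 × 21% = CHF 4578
  → CHF 11618

Excess of book-profits minimum tax over standard income tax: CHF 21645 − CHF 11618 = CHF 10027.

CHF 10027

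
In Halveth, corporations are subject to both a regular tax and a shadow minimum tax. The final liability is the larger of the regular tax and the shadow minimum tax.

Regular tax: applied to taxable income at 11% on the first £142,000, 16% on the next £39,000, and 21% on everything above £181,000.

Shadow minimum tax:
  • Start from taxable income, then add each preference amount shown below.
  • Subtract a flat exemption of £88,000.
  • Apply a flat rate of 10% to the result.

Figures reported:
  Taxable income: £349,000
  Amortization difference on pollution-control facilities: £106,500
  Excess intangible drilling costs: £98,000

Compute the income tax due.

Regular tax:
  £142,000 × 11% = £15,620
  £39,000 × 16% = £6,240
  £168,000 × 21% = £35,280
  → £57,140

Shadow minimum tax:
  Adjusted income: £349,000 + £106,500 + £98,000 = £553,500
  Less exemption £88,000 → base £465,500
  £465,500 × 10% = £46,550

£57,140 > £46,550, so the regular tax governs.

£57,140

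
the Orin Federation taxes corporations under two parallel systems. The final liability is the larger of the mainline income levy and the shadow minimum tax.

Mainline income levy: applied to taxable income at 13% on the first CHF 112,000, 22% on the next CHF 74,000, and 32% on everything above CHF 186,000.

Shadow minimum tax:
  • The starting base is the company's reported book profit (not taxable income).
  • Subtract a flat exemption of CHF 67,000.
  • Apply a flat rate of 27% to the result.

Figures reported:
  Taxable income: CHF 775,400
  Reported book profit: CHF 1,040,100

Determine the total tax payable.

CHF 262,737

Mainline income levy:
  CHF 112,000 × 13% = CHF 14,560
  CHF 74,000 × 22% = CHF 16,280
  CHF 589,400 × 32% = CHF 188,608
  → CHF 219,448

Shadow minimum tax:
  Base (reported book profit): CHF 1,040,100
  Less exemption CHF 67,000 → base CHF 973,100
  CHF 973,100 × 27% = CHF 262,737

CHF 262,737 > CHF 219,448, so the shadow minimum tax is the binding amount.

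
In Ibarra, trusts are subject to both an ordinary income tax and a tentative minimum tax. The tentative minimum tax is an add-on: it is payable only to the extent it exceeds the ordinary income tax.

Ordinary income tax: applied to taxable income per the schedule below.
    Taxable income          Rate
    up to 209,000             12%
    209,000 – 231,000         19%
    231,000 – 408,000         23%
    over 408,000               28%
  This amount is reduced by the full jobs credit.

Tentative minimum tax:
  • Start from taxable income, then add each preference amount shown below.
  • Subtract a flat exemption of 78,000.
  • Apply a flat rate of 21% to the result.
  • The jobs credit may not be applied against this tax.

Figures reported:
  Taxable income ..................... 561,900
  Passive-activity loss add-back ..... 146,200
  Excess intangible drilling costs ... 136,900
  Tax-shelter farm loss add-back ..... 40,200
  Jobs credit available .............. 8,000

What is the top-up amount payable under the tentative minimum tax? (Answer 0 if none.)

64,450

Ordinary income tax:
  209,000 × 12% = 25,080
  22,000 × 19% = 4,180
  177,000 × 23% = 40,710
  153,900 × 28% = 43,092
  → 113,062
  Less jobs credit 8,000 → 105,062

Tentative minimum tax:
  Adjusted income: 561,900 + 146,200 + 136,900 + 40,200 = 885,200
  Less exemption 78,000 → base 807,200
  807,200 × 21% = 169,512

Excess of tentative minimum tax over ordinary income tax: 169,512 − 105,062 = 64,450.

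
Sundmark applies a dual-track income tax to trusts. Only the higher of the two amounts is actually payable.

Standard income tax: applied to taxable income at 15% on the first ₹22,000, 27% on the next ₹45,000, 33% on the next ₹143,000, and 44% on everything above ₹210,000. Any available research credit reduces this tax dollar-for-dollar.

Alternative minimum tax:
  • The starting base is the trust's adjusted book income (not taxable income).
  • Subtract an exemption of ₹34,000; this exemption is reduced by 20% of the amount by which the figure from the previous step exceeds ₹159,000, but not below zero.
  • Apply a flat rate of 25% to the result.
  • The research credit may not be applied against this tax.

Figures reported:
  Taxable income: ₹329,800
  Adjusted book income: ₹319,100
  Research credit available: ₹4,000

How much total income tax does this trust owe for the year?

₹111,352

Standard income tax:
  ₹22,000 × 15% = ₹3,300
  ₹45,000 × 27% = ₹12,150
  ₹143,000 × 33% = ₹47,190
  ₹119,800 × 44% = ₹52,712
  → ₹115,352
  Less research credit ₹4,000 → ₹111,352

Alternative minimum tax:
  Base (adjusted book income): ₹319,100
  Exemption: ₹34,000 − 20% × (₹319,100 − ₹159,000) = ₹34,000 − ₹32,020 = ₹1,980
  Base: ₹319,100 − ₹1,980 = ₹317,120
  ₹317,120 × 25% = ₹79,280

₹111,352 > ₹79,280, so the standard income tax governs.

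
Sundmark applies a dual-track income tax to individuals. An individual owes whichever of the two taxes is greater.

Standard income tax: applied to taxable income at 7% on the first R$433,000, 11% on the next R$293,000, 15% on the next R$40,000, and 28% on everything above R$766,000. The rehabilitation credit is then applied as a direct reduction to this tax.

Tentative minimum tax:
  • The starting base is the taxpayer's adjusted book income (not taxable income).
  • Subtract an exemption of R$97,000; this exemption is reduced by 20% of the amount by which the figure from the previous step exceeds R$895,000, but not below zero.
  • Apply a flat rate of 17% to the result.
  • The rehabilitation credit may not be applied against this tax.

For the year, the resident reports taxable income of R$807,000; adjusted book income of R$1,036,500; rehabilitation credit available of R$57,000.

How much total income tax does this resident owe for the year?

R$164,526

Standard income tax:
  R$433,000 × 7% = R$30,310
  R$293,000 × 11% = R$32,230
  R$40,000 × 15% = R$6,000
  R$41,000 × 28% = R$11,480
  → R$80,020
  Less rehabilitation credit R$57,000 → R$23,020

Tentative minimum tax:
  Base (adjusted book income): R$1,036,500
  Exemption: R$97,000 − 20% × (R$1,036,500 − R$895,000) = R$97,000 − R$28,300 = R$68,700
  Base: R$1,036,500 − R$68,700 = R$967,800
  R$967,800 × 17% = R$164,526

R$164,526 > R$23,020, so the tentative minimum tax is the binding amount.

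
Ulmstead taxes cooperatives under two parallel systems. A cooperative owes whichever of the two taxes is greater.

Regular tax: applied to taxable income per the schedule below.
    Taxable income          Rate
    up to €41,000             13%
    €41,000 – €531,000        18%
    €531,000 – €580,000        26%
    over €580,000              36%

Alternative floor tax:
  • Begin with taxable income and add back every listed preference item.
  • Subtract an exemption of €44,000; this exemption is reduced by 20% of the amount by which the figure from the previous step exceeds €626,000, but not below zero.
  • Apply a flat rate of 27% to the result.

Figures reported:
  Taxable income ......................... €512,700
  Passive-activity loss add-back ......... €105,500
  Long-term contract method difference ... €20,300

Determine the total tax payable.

€161,190

Regular tax:
  €41,000 × 13% = €5,330
  €471,700 × 18% = €84,906
  → €90,236

Alternative floor tax:
  Adjusted income: €512,700 + €105,500 + €20,300 = €638,500
  Exemption: €44,000 − 20% × (€638,500 − €626,000) = €44,000 − €2,500 = €41,500
  Base: €638,500 − €41,500 = €597,000
  €597,000 × 27% = €161,190

€161,190 > €90,236, so the alternative floor tax is the binding amount.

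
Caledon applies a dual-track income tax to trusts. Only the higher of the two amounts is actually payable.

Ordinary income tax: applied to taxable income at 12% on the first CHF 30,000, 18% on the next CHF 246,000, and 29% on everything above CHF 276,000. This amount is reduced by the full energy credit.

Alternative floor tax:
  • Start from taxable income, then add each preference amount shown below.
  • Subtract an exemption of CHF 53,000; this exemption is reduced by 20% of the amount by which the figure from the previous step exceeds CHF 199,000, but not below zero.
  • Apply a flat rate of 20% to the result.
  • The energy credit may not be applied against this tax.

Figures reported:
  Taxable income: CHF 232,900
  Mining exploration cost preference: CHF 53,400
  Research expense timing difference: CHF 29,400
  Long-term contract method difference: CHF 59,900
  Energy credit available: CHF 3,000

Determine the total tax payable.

Alternative floor tax:
  Adjusted income: CHF 232,900 + CHF 53,400 + CHF 29,400 + CHF 59,900 = CHF 375,600
  Exemption: CHF 53,000 − 20% × (CHF 375,600 − CHF 199,000) = CHF 53,000 − CHF 35,320 = CHF 17,680
  Base: CHF 375,600 − CHF 17,680 = CHF 357,920
  CHF 357,920 × 20% = CHF 71,584

Ordinary income tax:
  CHF 30,000 × 12% = CHF 3,600
  CHF 202,900 × 18% = CHF 36,522
  → CHF 40,122
  Less energy credit CHF 3,000 → CHF 37,122

CHF 71,584 > CHF 37,122, so the alternative floor tax is the binding amount.

CHF 71,584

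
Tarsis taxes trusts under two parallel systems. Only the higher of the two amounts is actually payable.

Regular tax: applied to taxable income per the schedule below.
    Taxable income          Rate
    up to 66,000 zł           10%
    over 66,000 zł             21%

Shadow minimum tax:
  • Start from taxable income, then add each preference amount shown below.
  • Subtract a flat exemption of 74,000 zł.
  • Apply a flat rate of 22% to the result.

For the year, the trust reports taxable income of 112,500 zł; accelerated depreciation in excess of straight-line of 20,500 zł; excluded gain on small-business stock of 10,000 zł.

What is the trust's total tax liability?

16,365 zł

Shadow minimum tax:
  Adjusted income: 112,500 zł + 20,500 zł + 10,000 zł = 143,000 zł
  Less exemption 74,000 zł → base 69,000 zł
  69,000 zł × 22% = 15,180 zł

Regular tax:
  66,000 zł × 10% = 6,600 zł
  46,500 zł × 21% = 9,765 zł
  → 16,365 zł

16,365 zł > 15,180 zł, so the regular tax governs.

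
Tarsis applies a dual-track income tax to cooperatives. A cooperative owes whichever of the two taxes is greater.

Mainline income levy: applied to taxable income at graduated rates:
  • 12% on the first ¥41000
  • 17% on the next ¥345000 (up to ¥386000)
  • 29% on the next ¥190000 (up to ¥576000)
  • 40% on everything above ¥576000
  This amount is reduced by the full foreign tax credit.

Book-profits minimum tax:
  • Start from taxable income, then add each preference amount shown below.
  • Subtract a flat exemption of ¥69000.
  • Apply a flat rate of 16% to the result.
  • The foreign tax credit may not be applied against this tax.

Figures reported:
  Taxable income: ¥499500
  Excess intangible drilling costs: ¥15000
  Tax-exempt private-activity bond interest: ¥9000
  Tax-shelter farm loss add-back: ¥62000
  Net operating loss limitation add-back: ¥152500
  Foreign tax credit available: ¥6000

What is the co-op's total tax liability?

¥107040

Mainline income levy:
  ¥41000 × 12% = ¥4920
  ¥345000 × 17% = ¥58650
  ¥113500 × 29% = ¥32915
  → ¥96485
  Less foreign tax credit ¥6000 → ¥90485

Book-profits minimum tax:
  Adjusted income: ¥499500 + ¥15000 + ¥9000 + ¥62000 + ¥152500 = ¥738000
  Less exemption ¥69000 → base ¥669000
  ¥669000 × 16% = ¥107040

¥107040 > ¥90485, so the book-profits minimum tax is the binding amount.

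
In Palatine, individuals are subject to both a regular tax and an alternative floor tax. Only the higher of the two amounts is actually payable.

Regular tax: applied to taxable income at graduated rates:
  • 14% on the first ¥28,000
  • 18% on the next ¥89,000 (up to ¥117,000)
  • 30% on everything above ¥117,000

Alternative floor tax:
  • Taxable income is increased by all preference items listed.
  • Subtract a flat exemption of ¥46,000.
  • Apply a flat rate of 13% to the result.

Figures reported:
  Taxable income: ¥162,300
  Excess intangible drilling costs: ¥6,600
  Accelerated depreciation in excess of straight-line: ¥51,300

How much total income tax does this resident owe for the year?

¥33,530

Alternative floor tax:
  Adjusted income: ¥162,300 + ¥6,600 + ¥51,300 = ¥220,200
  Less exemption ¥46,000 → base ¥174,200
  ¥174,200 × 13% = ¥22,646

Regular tax:
  ¥28,000 × 14% = ¥3,920
  ¥89,000 × 18% = ¥16,020
  ¥45,300 × 30% = ¥13,590
  → ¥33,530

¥33,530 > ¥22,646, so the regular tax governs.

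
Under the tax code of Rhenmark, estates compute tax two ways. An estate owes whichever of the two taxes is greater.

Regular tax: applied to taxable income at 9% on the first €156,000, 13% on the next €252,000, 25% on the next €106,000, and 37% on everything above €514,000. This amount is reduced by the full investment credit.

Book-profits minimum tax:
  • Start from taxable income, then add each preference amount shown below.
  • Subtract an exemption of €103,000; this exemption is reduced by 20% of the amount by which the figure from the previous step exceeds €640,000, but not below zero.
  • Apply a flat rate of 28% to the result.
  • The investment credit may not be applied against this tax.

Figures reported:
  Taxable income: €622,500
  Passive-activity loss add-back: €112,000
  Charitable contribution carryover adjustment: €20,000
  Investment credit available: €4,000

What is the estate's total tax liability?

€188,832

Regular tax:
  €156,000 × 9% = €14,040
  €252,000 × 13% = €32,760
  €106,000 × 25% = €26,500
  €108,500 × 37% = €40,145
  → €113,445
  Less investment credit €4,000 → €109,445

Book-profits minimum tax:
  Adjusted income: €622,500 + €112,000 + €20,000 = €754,500
  Exemption: €103,000 − 20% × (€754,500 − €640,000) = €103,000 − €22,900 = €80,100
  Base: €754,500 − €80,100 = €674,400
  €674,400 × 28% = €188,832

€188,832 > €109,445, so the book-profits minimum tax is the binding amount.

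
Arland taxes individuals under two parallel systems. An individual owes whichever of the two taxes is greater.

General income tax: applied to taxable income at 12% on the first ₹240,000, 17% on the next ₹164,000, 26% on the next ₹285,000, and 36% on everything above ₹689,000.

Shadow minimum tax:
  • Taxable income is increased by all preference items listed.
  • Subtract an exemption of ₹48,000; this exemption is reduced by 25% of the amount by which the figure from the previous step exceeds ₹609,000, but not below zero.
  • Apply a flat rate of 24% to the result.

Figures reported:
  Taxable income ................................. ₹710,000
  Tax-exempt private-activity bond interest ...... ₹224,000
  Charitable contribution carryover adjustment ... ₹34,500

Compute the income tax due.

₹232,440

General income tax:
  ₹240,000 × 12% = ₹28,800
  ₹164,000 × 17% = ₹27,880
  ₹285,000 × 26% = ₹74,100
  ₹21,000 × 36% = ₹7,560
  → ₹138,340

Shadow minimum tax:
  Adjusted income: ₹710,000 + ₹224,000 + ₹34,500 = ₹968,500
  Exemption: 25% × (₹968,500 − ₹609,000) = ₹89,875 ≥ ₹48,000, so the exemption is fully phased out
  Base: ₹968,500 − ₹0 = ₹968,500
  ₹968,500 × 24% = ₹232,440

₹232,440 > ₹138,340, so the shadow minimum tax is the binding amount.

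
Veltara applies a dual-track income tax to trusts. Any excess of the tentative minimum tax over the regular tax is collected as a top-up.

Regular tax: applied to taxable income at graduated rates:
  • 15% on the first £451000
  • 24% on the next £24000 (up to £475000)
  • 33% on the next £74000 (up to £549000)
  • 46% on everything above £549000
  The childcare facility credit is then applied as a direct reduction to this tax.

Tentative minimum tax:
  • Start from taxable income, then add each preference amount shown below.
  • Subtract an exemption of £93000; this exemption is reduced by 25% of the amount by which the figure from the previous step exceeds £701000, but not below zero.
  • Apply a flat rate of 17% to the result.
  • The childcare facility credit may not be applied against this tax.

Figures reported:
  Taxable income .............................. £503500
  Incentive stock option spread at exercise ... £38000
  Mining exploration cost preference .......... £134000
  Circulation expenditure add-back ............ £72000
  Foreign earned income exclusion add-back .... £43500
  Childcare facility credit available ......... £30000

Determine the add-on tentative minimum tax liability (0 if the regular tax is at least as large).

Regular tax:
  £451000 × 15% = £67650
  £24000 × 24% = £5760
  £28500 × 33% = £9405
  → £82815
  Less childcare facility credit £30000 → £52815

Tentative minimum tax:
  Adjusted income: £503500 + £38000 + £134000 + £72000 + £43500 = £791000
  Exemption: £93000 − 25% × (£791000 − £701000) = £93000 − £22500 = £70500
  Base: £791000 − £70500 = £720500
  £720500 × 17% = £122485

Excess of tentative minimum tax over regular tax: £122485 − £52815 = £69670.

£69670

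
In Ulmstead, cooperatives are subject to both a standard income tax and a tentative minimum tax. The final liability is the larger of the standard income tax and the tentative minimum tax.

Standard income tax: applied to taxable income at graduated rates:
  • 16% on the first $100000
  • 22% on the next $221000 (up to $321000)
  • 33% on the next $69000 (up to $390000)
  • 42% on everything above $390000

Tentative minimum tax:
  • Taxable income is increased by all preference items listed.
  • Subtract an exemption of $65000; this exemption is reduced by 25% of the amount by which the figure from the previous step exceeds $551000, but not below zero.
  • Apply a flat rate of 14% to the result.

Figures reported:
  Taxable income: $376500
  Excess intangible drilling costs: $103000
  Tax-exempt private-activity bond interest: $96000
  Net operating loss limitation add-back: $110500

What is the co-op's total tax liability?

$91665

Tentative minimum tax:
  Adjusted income: $376500 + $103000 + $96000 + $110500 = $686000
  Exemption: $65000 − 25% × ($686000 − $551000) = $65000 − $33750 = $31250
  Base: $686000 − $31250 = $654750
  $654750 × 14% = $91665

Standard income tax:
  $100000 × 16% = $16000
  $221000 × 22% = $48620
  $55500 × 33% = $18315
  → $82935

$91665 > $82935, so the tentative minimum tax is the binding amount.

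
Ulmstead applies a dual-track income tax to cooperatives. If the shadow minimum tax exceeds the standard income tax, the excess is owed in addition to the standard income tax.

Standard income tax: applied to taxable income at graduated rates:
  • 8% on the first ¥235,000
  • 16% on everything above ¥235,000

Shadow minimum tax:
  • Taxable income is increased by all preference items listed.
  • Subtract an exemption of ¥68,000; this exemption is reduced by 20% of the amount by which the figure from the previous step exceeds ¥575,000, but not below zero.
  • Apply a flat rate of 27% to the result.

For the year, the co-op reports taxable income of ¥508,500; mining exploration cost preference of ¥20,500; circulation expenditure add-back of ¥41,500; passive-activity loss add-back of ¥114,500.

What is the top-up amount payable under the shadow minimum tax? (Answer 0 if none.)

Shadow minimum tax:
  Adjusted income: ¥508,500 + ¥20,500 + ¥41,500 + ¥114,500 = ¥685,000
  Exemption: ¥68,000 − 20% × (¥685,000 − ¥575,000) = ¥68,000 − ¥22,000 = ¥46,000
  Base: ¥685,000 − ¥46,000 = ¥639,000
  ¥639,000 × 27% = ¥172,530

Standard income tax:
  ¥235,000 × 8% = ¥18,800
  ¥273,500 × 16% = ¥43,760
  → ¥62,560

Excess of shadow minimum tax over standard income tax: ¥172,530 − ¥62,560 = ¥109,970.

¥109,970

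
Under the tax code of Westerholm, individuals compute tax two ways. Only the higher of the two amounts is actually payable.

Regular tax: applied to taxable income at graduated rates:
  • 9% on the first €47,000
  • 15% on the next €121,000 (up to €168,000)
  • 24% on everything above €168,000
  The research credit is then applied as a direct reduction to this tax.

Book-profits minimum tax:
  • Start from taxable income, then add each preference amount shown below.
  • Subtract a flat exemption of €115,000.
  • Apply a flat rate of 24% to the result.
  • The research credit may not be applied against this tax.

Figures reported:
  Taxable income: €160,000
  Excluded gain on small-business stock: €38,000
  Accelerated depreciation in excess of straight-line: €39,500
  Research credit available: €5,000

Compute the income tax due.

Book-profits minimum tax:
  Adjusted income: €160,000 + €38,000 + €39,500 = €237,500
  Less exemption €115,000 → base €122,500
  €122,500 × 24% = €29,400

Regular tax:
  €47,000 × 9% = €4,230
  €113,000 × 15% = €16,950
  → €21,180
  Less research credit €5,000 → €16,180

€29,400 > €16,180, so the book-profits minimum tax is the binding amount.

€29,400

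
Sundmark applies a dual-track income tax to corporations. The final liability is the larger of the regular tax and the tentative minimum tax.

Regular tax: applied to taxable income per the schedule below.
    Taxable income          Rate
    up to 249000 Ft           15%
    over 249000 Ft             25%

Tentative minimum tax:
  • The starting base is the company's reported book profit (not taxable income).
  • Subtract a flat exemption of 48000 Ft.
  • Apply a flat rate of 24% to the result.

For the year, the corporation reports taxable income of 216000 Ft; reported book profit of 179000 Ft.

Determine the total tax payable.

Tentative minimum tax:
  Base (reported book profit): 179000 Ft
  Less exemption 48000 Ft → base 131000 Ft
  131000 Ft × 24% = 31440 Ft

Regular tax:
  216000 Ft × 15% = 32400 Ft

32400 Ft > 31440 Ft, so the regular tax governs.

32400 Ft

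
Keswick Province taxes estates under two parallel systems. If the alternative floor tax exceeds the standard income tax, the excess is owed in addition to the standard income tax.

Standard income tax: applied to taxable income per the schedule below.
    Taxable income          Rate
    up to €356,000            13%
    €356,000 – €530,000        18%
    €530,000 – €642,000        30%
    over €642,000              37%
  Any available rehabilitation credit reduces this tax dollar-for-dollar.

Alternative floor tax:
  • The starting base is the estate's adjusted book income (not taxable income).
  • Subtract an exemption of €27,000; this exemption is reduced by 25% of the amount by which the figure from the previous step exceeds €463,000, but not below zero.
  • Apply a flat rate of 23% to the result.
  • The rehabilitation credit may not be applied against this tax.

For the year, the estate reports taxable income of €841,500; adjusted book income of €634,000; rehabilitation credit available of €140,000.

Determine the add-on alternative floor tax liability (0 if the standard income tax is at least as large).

€100,805

Standard income tax:
  €356,000 × 13% = €46,280
  €174,000 × 18% = €31,320
  €112,000 × 30% = €33,600
  €199,500 × 37% = €73,815
  → €185,015
  Less rehabilitation credit €140,000 → €45,015

Alternative floor tax:
  Base (adjusted book income): €634,000
  Exemption: 25% × (€634,000 − €463,000) = €42,750 ≥ €27,000, so the exemption is fully phased out
  Base: €634,000 − €0 = €634,000
  €634,000 × 23% = €145,820

Excess of alternative floor tax over standard income tax: €145,820 − €45,015 = €100,805.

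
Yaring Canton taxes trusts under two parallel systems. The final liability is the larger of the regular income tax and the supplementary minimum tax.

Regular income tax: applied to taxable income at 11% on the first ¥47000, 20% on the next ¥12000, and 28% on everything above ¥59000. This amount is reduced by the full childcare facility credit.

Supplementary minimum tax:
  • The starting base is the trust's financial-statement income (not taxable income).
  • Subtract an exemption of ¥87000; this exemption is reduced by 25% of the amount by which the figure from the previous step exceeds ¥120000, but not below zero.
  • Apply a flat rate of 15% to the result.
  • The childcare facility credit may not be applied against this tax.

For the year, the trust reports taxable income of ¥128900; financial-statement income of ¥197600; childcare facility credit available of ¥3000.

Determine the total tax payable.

Regular income tax:
  ¥47000 × 11% = ¥5170
  ¥12000 × 20% = ¥2400
  ¥69900 × 28% = ¥19572
  → ¥27142
  Less childcare facility credit ¥3000 → ¥24142

Supplementary minimum tax:
  Base (financial-statement income): ¥197600
  Exemption: ¥87000 − 25% × (¥197600 − ¥120000) = ¥87000 − ¥19400 = ¥67600
  Base: ¥197600 − ¥67600 = ¥130000
  ¥130000 × 15% = ¥19500

¥24142 > ¥19500, so the regular income tax governs.

¥24142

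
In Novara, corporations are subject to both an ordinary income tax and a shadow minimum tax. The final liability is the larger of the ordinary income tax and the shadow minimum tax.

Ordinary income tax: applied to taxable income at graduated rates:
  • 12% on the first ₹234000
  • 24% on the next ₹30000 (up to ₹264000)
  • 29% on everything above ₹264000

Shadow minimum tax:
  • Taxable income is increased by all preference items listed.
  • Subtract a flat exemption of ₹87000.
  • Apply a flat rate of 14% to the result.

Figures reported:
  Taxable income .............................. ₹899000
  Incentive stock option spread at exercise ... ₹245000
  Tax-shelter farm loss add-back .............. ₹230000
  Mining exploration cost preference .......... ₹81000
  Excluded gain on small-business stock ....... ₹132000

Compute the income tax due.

₹219430

Ordinary income tax:
  ₹234000 × 12% = ₹28080
  ₹30000 × 24% = ₹7200
  ₹635000 × 29% = ₹184150
  → ₹219430

Shadow minimum tax:
  Adjusted income: ₹899000 + ₹245000 + ₹230000 + ₹81000 + ₹132000 = ₹1587000
  Less exemption ₹87000 → base ₹1500000
  ₹1500000 × 14% = ₹210000

₹219430 > ₹210000, so the ordinary income tax governs.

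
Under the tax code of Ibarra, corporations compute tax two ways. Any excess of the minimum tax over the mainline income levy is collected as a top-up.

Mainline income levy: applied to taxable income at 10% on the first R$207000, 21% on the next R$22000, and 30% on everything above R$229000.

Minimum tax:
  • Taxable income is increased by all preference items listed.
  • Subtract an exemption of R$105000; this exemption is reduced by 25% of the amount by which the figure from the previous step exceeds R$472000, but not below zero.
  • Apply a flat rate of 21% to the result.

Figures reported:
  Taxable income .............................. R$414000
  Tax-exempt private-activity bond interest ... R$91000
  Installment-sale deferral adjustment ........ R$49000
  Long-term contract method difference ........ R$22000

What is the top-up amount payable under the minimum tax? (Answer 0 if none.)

R$23550

Minimum tax:
  Adjusted income: R$414000 + R$91000 + R$49000 + R$22000 = R$576000
  Exemption: R$105000 − 25% × (R$576000 − R$472000) = R$105000 − R$26000 = R$79000
  Base: R$576000 − R$79000 = R$497000
  R$497000 × 21% = R$104370

Mainline income levy:
  R$207000 × 10% = R$20700
  R$22000 × 21% = R$4620
  R$185000 × 30% = R$55500
  → R$80820

Excess of minimum tax over mainline income levy: R$104370 − R$80820 = R$23550.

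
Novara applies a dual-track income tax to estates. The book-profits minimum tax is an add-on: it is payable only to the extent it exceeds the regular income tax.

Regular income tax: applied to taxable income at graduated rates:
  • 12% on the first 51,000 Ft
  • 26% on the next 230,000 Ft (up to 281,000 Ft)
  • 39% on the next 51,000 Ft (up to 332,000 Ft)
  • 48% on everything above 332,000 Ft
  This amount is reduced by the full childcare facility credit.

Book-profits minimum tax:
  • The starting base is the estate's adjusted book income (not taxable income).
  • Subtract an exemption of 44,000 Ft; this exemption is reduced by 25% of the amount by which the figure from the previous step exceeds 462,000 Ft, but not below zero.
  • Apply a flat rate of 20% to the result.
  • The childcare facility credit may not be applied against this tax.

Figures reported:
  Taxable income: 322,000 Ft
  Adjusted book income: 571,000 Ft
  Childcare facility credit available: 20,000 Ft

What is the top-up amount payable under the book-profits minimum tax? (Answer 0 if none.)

48,940 Ft

Book-profits minimum tax:
  Base (adjusted book income): 571,000 Ft
  Exemption: 44,000 Ft − 25% × (571,000 Ft − 462,000 Ft) = 44,000 Ft − 27,250 Ft = 16,750 Ft
  Base: 571,000 Ft − 16,750 Ft = 554,250 Ft
  554,250 Ft × 20% = 110,850 Ft

Regular income tax:
  51,000 Ft × 12% = 6,120 Ft
  230,000 Ft × 26% = 59,800 Ft
  41,000 Ft × 39% = 15,990 Ft
  → 81,910 Ft
  Less childcare facility credit 20,000 Ft → 61,910 Ft

Excess of book-profits minimum tax over regular income tax: 110,850 Ft − 61,910 Ft = 48,940 Ft.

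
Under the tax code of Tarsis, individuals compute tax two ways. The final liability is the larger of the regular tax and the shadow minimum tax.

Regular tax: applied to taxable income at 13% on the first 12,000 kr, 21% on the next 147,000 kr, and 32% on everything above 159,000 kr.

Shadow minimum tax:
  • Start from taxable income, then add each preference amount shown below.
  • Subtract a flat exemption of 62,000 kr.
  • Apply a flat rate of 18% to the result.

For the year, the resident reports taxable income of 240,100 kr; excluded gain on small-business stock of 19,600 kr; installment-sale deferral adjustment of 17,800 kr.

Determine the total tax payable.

Regular tax:
  12,000 kr × 13% = 1,560 kr
  147,000 kr × 21% = 30,870 kr
  81,100 kr × 32% = 25,952 kr
  → 58,382 kr

Shadow minimum tax:
  Adjusted income: 240,100 kr + 19,600 kr + 17,800 kr = 277,500 kr
  Less exemption 62,000 kr → base 215,500 kr
  215,500 kr × 18% = 38,790 kr

58,382 kr > 38,790 kr, so the regular tax governs.

58,382 kr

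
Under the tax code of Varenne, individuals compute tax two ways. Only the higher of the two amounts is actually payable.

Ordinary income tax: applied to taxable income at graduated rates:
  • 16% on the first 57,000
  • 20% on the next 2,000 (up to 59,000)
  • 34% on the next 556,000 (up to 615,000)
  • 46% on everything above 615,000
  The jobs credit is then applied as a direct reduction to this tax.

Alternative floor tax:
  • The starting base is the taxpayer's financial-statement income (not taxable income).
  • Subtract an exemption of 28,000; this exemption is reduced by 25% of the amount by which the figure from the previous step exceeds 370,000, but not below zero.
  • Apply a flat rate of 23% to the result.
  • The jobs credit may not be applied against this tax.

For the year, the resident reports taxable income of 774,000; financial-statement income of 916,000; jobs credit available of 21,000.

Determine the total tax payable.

Alternative floor tax:
  Base (financial-statement income): 916,000
  Exemption: 25% × (916,000 − 370,000) = 136,500 ≥ 28,000, so the exemption is fully phased out
  Base: 916,000 − 0 = 916,000
  916,000 × 23% = 210,680

Ordinary income tax:
  57,000 × 16% = 9,120
  2,000 × 20% = 400
  556,000 × 34% = 189,040
  159,000 × 46% = 73,140
  → 271,700
  Less jobs credit 21,000 → 250,700

250,700 > 210,680, so the ordinary income tax governs.

250,700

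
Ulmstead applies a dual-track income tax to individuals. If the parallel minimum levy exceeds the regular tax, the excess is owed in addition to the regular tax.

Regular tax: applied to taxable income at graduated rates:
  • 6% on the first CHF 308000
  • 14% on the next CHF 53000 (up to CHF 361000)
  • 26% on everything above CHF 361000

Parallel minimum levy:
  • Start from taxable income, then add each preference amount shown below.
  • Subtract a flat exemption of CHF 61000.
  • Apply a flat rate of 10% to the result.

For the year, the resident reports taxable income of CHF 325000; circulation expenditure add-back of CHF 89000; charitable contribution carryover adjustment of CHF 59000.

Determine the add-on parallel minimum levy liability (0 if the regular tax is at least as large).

Parallel minimum levy:
  Adjusted income: CHF 325000 + CHF 89000 + CHF 59000 = CHF 473000
  Less exemption CHF 61000 → base CHF 412000
  CHF 412000 × 10% = CHF 41200

Regular tax:
  CHF 308000 × 6% = CHF 18480
  CHF 17000 × 14% = CHF 2380
  → CHF 20860

Excess of parallel minimum levy over regular tax: CHF 41200 − CHF 20860 = CHF 20340.

CHF 20340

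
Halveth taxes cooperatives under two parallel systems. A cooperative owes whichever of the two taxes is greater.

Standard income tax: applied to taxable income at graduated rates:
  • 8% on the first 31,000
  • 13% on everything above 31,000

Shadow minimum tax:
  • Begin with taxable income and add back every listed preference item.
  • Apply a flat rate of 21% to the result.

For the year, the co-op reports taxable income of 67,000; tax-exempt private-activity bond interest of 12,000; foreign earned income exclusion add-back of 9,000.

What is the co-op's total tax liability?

18,480

Shadow minimum tax:
  Adjusted income: 67,000 + 12,000 + 9,000 = 88,000
  88,000 × 21% = 18,480

Standard income tax:
  31,000 × 8% = 2,480
  36,000 × 13% = 4,680
  → 7,160

18,480 > 7,160, so the shadow minimum tax is the binding amount.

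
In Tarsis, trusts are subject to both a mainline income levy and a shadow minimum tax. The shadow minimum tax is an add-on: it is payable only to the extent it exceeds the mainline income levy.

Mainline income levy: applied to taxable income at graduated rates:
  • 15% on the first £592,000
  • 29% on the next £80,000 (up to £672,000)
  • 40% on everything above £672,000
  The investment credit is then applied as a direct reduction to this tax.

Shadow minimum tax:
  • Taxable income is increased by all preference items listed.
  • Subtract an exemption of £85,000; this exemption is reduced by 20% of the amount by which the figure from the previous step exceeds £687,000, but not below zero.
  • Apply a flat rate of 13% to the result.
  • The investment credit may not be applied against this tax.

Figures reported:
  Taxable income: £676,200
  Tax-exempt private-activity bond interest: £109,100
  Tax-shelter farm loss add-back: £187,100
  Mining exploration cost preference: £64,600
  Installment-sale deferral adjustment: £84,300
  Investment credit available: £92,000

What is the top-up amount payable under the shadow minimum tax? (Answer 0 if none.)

Mainline income levy:
  £592,000 × 15% = £88,800
  £80,000 × 29% = £23,200
  £4,200 × 40% = £1,680
  → £113,680
  Less investment credit £92,000 → £21,680

Shadow minimum tax:
  Adjusted income: £676,200 + £109,100 + £187,100 + £64,600 + £84,300 = £1,121,300
  Exemption: 20% × (£1,121,300 − £687,000) = £86,860 ≥ £85,000, so the exemption is fully phased out
  Base: £1,121,300 − £0 = £1,121,300
  £1,121,300 × 13% = £145,769

Excess of shadow minimum tax over mainline income levy: £145,769 − £21,680 = £124,089.

£124,089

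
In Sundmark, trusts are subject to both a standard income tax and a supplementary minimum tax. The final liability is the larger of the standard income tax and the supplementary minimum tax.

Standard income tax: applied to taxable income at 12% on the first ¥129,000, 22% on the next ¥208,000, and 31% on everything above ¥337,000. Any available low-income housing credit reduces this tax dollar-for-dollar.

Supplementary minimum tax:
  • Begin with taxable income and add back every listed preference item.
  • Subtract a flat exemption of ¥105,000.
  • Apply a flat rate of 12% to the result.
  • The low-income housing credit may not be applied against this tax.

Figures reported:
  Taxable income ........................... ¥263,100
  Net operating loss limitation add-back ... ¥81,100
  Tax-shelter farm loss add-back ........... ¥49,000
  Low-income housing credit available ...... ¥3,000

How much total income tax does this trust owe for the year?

¥41,982

Standard income tax:
  ¥129,000 × 12% = ¥15,480
  ¥134,100 × 22% = ¥29,502
  → ¥44,982
  Less low-income housing credit ¥3,000 → ¥41,982

Supplementary minimum tax:
  Adjusted income: ¥263,100 + ¥81,100 + ¥49,000 = ¥393,200
  Less exemption ¥105,000 → base ¥288,200
  ¥288,200 × 12% = ¥34,584

¥41,982 > ¥34,584, so the standard income tax governs.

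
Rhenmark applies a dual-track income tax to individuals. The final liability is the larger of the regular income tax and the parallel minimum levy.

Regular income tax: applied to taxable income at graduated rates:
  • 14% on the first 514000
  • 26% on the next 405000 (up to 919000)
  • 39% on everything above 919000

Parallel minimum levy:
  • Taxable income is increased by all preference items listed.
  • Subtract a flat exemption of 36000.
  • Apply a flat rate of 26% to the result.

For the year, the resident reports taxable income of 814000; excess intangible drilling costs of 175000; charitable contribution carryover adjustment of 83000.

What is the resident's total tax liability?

269360

Regular income tax:
  514000 × 14% = 71960
  300000 × 26% = 78000
  → 149960

Parallel minimum levy:
  Adjusted income: 814000 + 175000 + 83000 = 1072000
  Less exemption 36000 → base 1036000
  1036000 × 26% = 269360

269360 > 149960, so the parallel minimum levy is the binding amount.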